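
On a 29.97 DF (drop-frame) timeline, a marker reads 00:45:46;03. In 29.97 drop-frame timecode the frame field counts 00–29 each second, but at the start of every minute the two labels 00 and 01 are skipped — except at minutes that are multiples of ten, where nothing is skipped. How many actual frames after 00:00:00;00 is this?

Complete 10-minute blocks: 4, each 17982 frames → 71928.
Remaining 5 whole minutes in the current block: 1800 + 4 × 1798 = 8992 frames.
Within the current minute: 46 × 30 + 3 − 2 = 1381 (labels ;00/;01 skipped at this minute). Total = 71928 + 8992 + 1381 = 82301.

82301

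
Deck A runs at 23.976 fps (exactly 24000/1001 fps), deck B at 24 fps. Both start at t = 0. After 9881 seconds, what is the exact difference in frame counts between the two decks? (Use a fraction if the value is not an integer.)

A emits 24000/1001 × 9881 = 237144000/1001 frames; B emits 24 × 9881 = 237144.
Difference = 237144/1001 frames (≈ 236.9071); B is ahead of A.

237144/1001 frames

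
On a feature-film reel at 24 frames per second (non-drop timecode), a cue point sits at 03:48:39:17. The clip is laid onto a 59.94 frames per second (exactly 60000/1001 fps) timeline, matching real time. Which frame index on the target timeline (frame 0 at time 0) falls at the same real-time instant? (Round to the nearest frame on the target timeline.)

Source frame index: (3×3600 + 48×60 + 39) × 24 + 17 = 329273.
Real time: 329273 / (24) = 329273/24 s.
Target frame: (329273/24) × (60000/1001) = 117597500/143 ≈ 822360.140 → 822360.

frame 822360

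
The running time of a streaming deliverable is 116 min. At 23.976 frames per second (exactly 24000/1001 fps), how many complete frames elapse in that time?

166873 frames

116 min = 6960 s.
Frames = 6960 × 24000/1001 = 167040000/1001 ≈ 166873.1269.
Complete frames: 166873.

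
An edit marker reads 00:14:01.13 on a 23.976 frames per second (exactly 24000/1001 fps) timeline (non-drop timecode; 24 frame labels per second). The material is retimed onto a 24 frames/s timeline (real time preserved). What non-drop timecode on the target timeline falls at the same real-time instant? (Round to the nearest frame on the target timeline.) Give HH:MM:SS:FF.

Source frame index: (0×3600 + 14×60 + 1) × 24 + 13 = 20197.
Real time: 20197 / (24000/1001) = 20217197/24000 s.
Target frame: (20217197/24000) × (24) = 20217197/1000 ≈ 20217.197 → 20217.
At 24 labels/s: frame 20217 → 00:14:02:09.

00:14:02:09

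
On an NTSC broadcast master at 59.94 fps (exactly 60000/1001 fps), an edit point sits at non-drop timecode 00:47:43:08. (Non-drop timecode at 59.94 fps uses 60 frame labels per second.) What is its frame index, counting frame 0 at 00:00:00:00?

frame 171788

Total seconds to the label: (0 × 3600 + 47 × 60 + 43) = 2863.
Frame index = 2863 × 60 + 8 = 171788.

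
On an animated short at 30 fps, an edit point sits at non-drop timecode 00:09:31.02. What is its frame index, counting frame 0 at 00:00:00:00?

Total seconds to the label: (0 × 3600 + 9 × 60 + 31) = 571.
Frame index = 571 × 30 + 2 = 17132.

frame 17132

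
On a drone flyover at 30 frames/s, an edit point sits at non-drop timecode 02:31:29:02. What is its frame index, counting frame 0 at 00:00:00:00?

Total seconds to the label: (2 × 3600 + 31 × 60 + 29) = 9089.
Frame index = 9089 × 30 + 2 = 272672.

272672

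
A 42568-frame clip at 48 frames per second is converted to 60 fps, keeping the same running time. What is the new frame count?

53210 frames

Target frames = source frames × (target rate / source rate) = 42568 × (60)/(48) = 42568 × 5/4 = 53210.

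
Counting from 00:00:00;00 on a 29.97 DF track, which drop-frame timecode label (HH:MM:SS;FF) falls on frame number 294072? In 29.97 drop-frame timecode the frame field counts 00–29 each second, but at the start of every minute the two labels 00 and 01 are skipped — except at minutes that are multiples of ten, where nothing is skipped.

02:43:32;06

Ten DF minutes hold 17982 frames, so frame 294072 lies in block 16 (frames 287712–305693) with 6360 frames into that block.
The block's first minute is 1800 frames and the rest 1798 each; 6360 frames reaches minute 3, so 16 × 18 + 3 × 2 = 294 labels have been skipped so far.
Adding those back, label number 294072 + 294 = 294366 at 30 labels/s is 9812 s + 6 f = 2 h 43 min 32 s frame 6, i.e. 02:43:32;06.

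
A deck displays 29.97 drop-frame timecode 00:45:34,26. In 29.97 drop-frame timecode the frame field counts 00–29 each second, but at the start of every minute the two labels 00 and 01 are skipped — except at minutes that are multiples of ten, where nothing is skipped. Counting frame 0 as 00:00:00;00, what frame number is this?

81964

As if non-drop at 30 labels/s: (0 × 3600 + 45 × 60 + 34) × 30 + 26 = 82046.
Minute boundaries passed: 45; those not divisible by 10: 45 − 4 = 41; dropped labels = 2 × 41 = 82.
Actual frame index = 82046 − 82 = 81964.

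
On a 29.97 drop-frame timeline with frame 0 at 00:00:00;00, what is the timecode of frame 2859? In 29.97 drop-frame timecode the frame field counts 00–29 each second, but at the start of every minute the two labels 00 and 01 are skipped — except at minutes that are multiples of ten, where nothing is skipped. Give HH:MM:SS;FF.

00:01:35;11

Each 10-minute DF block holds 10 × 60 × 30 − 9 × 2 = 17982 frames. 2859 ÷ 17982 → 0 full blocks, remainder 2859.
Within the partial block the first minute is 1800 frames and each further minute 1798, so 1 further minute boundary passed. Total skipped labels = 18 × 0 + 2 × 1 = 2.
Non-drop label index = 2859 + 2 = 2861; at 30 labels/s that is 00:01:35:11, i.e. DF 00:01:35;11.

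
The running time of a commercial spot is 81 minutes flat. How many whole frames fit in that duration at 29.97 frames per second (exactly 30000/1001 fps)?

81 min = 4860 s.
Frames = 4860 × 30000/1001 = 145800000/1001 ≈ 145654.3457.
Complete frames: 145654.

145654 frames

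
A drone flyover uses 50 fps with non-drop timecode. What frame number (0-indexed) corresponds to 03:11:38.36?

frame 574936

Total seconds to the label: (3 × 3600 + 11 × 60 + 38) = 11498.
Frame index = 11498 × 50 + 36 = 574936.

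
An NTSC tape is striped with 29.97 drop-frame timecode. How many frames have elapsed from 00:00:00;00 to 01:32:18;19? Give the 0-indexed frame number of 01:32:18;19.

165993

Complete 10-minute blocks: 9, each 17982 frames → 161838.
Remaining 2 whole minutes in the current block: 1800 + 1 × 1798 = 3598 frames.
Within the current minute: 18 × 30 + 19 − 2 = 557 (labels ;00/;01 skipped at this minute). Total = 161838 + 3598 + 557 = 165993.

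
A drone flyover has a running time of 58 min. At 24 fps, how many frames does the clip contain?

58 min = 3480 s.
Frames = 3480 × 24 = 83520.

83520 frames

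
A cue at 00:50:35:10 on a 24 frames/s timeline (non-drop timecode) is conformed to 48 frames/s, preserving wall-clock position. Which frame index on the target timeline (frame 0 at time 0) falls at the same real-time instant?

Source frame index: (0×3600 + 50×60 + 35) × 24 + 10 = 72850.
Real time: 72850 / (24) = 36425/12 s.
Target frame: (36425/12) × (48) = 145700.

frame 145700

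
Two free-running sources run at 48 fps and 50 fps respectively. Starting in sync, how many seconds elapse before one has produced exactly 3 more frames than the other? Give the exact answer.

The gap grows by |50 − 48| = 2 frames per second.
Time for a 3-frame gap: 3 ÷ (2) = 1.5 s.

1.5 seconds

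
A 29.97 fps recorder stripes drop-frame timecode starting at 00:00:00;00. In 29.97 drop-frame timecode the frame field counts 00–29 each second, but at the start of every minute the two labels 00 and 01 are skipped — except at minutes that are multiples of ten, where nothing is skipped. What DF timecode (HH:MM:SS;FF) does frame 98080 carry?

00:54:32;18

Ten DF minutes hold 17982 frames, so frame 98080 lies in block 5 (frames 89910–107891) with 8170 frames into that block.
The block's first minute is 1800 frames and the rest 1798 each; 8170 frames reaches minute 4, so 5 × 18 + 4 × 2 = 98 labels have been skipped so far.
Adding those back, label number 98080 + 98 = 98178 at 30 labels/s is 3272 s + 18 f = 0 h 54 min 32 s frame 18, i.e. 00:54:32;18.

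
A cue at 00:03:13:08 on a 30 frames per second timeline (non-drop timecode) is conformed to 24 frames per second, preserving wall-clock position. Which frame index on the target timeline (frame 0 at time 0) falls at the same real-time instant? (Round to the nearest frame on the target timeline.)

Source frame index: (0×3600 + 3×60 + 13) × 30 + 8 = 5798.
Real time: 5798 / (30) = 2899/15 s.
Target frame: (2899/15) × (24) = 23192/5 ≈ 4638.400 → 4638.

frame 4638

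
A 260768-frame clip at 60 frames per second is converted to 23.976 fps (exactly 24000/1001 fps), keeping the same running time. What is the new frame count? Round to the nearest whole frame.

Frames at target rate = 260768 × (24000/1001) / (60) = 104307200/1001 ≈ 104202.997.
Nearest whole frame: 104203.

104203 frames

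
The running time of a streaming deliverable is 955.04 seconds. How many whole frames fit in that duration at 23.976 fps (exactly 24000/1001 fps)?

22898 frames

Frames = 955.04 × 24000/1001 = 22920960/1001 ≈ 22898.0619.
Complete frames: 22898.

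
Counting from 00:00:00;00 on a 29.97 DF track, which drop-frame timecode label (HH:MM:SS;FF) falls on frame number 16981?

Each 10-minute DF block holds 10 × 60 × 30 − 9 × 2 = 17982 frames. 16981 ÷ 17982 → 0 full blocks, remainder 16981.
Within the partial block the first minute is 1800 frames and each further minute 1798, so 9 further minute boundaries passed. Total skipped labels = 18 × 0 + 2 × 9 = 18.
Non-drop label index = 16981 + 18 = 16999; at 30 labels/s that is 00:09:26:19, i.e. DF 00:09:26;19.

00:09:26;19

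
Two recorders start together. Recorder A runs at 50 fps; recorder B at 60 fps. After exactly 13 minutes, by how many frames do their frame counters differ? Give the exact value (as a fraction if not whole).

13 min = 780 s.
A emits 50 × 780 = 39000 frames; B emits 60 × 780 = 46800.
Difference = 7800 frames; B is ahead of A.

7800 frames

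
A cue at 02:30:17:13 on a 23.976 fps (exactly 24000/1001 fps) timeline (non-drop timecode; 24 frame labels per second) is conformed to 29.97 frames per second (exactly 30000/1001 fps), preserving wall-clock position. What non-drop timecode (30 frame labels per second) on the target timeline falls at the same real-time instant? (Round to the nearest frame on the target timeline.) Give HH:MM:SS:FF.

Source frame index: (2×3600 + 30×60 + 17) × 24 + 13 = 216421.
Real time: 216421 / (24000/1001) = 216637421/24000 s.
Target frame: (216637421/24000) × (30000/1001) = 1082105/4 ≈ 270526.250 → 270526.
At 30 labels/s: frame 270526 → 02:30:17:16.

02:30:17:16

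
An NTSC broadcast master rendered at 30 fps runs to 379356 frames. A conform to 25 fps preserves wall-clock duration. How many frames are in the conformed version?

316130 frames

Target frames = source frames × (target rate / source rate) = 379356 × (25)/(30) = 379356 × 5/6 = 316130.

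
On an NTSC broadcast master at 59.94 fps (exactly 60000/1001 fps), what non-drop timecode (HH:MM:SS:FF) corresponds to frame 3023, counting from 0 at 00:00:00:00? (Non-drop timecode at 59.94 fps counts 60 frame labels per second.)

3023 ÷ 60 = 50 full seconds, remainder 23 frames.
50 s = 0 h 0 min 50 s.
Timecode: 00:00:50:23.

00:00:50:23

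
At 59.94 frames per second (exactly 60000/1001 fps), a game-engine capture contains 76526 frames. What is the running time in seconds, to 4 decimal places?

Running time = 76526 × 1001/60000 = 38301263/30000 s ≈ 1276.7088 s.

1276.7088 seconds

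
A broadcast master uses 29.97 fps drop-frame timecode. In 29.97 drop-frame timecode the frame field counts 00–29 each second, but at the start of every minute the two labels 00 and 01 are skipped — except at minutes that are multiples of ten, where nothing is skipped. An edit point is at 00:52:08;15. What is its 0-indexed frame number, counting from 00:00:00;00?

93761

As if non-drop at 30 labels/s: (0 × 3600 + 52 × 60 + 8) × 30 + 15 = 93855.
Minute boundaries passed: 52; those not divisible by 10: 52 − 5 = 47; dropped labels = 2 × 47 = 94.
Actual frame index = 93855 − 94 = 93761.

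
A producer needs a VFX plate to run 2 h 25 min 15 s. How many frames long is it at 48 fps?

2 h 25 min 15 s = 8715 s.
Frames = 8715 × 48 = 418320.

418320 frames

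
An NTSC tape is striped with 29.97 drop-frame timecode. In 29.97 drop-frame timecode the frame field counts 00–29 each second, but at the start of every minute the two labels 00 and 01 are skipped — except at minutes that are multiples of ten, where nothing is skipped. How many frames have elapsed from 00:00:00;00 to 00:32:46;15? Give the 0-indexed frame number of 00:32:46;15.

As if non-drop at 30 labels/s: (0 × 3600 + 32 × 60 + 46) × 30 + 15 = 58995.
Minute boundaries passed: 32; those not divisible by 10: 32 − 3 = 29; dropped labels = 2 × 29 = 58.
Actual frame index = 58995 − 58 = 58937.

58937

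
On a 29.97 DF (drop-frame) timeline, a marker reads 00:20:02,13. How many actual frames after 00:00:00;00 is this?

36037

As if non-drop at 30 labels/s: (0 × 3600 + 20 × 60 + 2) × 30 + 13 = 36073.
Minute boundaries passed: 20; those not divisible by 10: 20 − 2 = 18; dropped labels = 2 × 18 = 36.
Actual frame index = 36073 − 36 = 36037.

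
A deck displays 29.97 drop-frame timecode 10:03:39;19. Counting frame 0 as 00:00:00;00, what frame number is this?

As if non-drop at 30 labels/s: (10 × 3600 + 3 × 60 + 39) × 30 + 19 = 1086589.
Minute boundaries passed: 603; those not divisible by 10: 603 − 60 = 543; dropped labels = 2 × 543 = 1086.
Actual frame index = 1086589 − 1086 = 1085503.

1085503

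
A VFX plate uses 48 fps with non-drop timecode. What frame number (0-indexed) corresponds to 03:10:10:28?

547708

Total seconds to the label: (3 × 3600 + 10 × 60 + 10) = 11410.
Frame index = 11410 × 48 + 28 = 547708.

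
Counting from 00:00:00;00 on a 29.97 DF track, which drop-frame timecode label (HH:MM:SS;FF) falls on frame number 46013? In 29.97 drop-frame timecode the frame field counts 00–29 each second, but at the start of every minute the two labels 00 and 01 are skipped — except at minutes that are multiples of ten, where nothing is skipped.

Ten DF minutes hold 17982 frames, so frame 46013 lies in block 2 (frames 35964–53945) with 10049 frames into that block.
The block's first minute is 1800 frames and the rest 1798 each; 10049 frames reaches minute 5, so 2 × 18 + 5 × 2 = 46 labels have been skipped so far.
Adding those back, label number 46013 + 46 = 46059 at 30 labels/s is 1535 s + 9 f = 0 h 25 min 35 s frame 9, i.e. 00:25:35;09.

00:25:35;09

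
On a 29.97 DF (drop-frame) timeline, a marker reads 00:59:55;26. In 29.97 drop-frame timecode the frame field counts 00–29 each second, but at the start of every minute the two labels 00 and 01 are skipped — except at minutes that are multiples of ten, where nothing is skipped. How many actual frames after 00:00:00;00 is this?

As if non-drop at 30 labels/s: (0 × 3600 + 59 × 60 + 55) × 30 + 26 = 107876.
Minute boundaries passed: 59; those not divisible by 10: 59 − 5 = 54; dropped labels = 2 × 54 = 108.
Actual frame index = 107876 − 108 = 107768.

107768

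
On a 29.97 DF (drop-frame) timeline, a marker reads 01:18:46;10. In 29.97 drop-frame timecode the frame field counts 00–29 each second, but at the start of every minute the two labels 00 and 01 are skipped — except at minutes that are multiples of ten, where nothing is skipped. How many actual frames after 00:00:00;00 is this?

141648

As if non-drop at 30 labels/s: (1 × 3600 + 18 × 60 + 46) × 30 + 10 = 141790.
Minute boundaries passed: 78; those not divisible by 10: 78 − 7 = 71; dropped labels = 2 × 71 = 142.
Actual frame index = 141790 − 142 = 141648.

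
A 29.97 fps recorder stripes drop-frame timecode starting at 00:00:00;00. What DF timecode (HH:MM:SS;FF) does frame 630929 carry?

05:50:51;29

Each 10-minute DF block holds 10 × 60 × 30 − 9 × 2 = 17982 frames. 630929 ÷ 17982 → 35 full blocks, remainder 1559.
Within the partial block the first minute is 1800 frames and each further minute 1798, so 0 further minute boundaries passed. Total skipped labels = 18 × 35 + 2 × 0 = 630.
Non-drop label index = 630929 + 630 = 631559; at 30 labels/s that is 05:50:51:29, i.e. DF 05:50:51;29.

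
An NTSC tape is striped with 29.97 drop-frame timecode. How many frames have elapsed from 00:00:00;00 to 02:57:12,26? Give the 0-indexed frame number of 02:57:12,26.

318666

Complete 10-minute blocks: 17, each 17982 frames → 305694.
Remaining 7 whole minutes in the current block: 1800 + 6 × 1798 = 12588 frames.
Within the current minute: 12 × 30 + 26 − 2 = 384 (labels ;00/;01 skipped at this minute). Total = 305694 + 12588 + 384 = 318666.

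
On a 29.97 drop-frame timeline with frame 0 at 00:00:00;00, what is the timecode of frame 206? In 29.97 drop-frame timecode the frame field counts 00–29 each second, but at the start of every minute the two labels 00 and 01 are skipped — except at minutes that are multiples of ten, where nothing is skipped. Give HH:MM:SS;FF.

Each 10-minute DF block holds 10 × 60 × 30 − 9 × 2 = 17982 frames. 206 ÷ 17982 → 0 full blocks, remainder 206.
Within the partial block the first minute is 1800 frames and each further minute 1798, so 0 further minute boundaries passed. Total skipped labels = 18 × 0 + 2 × 0 = 0.
Non-drop label index = 206 + 0 = 206; at 30 labels/s that is 00:00:06:26, i.e. DF 00:00:06;26.

00:00:06;26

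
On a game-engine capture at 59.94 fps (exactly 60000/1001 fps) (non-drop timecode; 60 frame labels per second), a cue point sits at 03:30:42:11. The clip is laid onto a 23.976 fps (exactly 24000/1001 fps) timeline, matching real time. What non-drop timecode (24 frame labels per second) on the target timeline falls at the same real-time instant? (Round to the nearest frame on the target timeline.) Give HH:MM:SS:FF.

03:30:42:04

Source frame index: (3×3600 + 30×60 + 42) × 60 + 11 = 758531.
Real time: 758531 / (60000/1001) = 759289531/60000 s.
Target frame: (759289531/60000) × (24000/1001) = 1517062/5 ≈ 303412.400 → 303412.
At 24 labels/s: frame 303412 → 03:30:42:04.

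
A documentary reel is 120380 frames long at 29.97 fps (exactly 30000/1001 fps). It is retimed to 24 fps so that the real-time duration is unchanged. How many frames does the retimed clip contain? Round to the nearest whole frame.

Frames at target rate = 120380 × (24) / (30000/1001) = 12050038/125 ≈ 96400.304.
Nearest whole frame: 96400.

96400 frames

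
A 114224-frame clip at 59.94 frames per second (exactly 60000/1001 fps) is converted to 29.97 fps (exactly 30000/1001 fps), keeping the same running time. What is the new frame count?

57112 frames

Target frames = source frames × (target rate / source rate) = 114224 × (30000/1001)/(60000/1001) = 114224 × 1/2 = 57112.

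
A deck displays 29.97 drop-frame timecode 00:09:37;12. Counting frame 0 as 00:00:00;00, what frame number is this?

17304

As if non-drop at 30 labels/s: (0 × 3600 + 9 × 60 + 37) × 30 + 12 = 17322.
Minute boundaries passed: 9; those not divisible by 10: 9 − 0 = 9; dropped labels = 2 × 9 = 18.
Actual frame index = 17322 − 18 = 17304.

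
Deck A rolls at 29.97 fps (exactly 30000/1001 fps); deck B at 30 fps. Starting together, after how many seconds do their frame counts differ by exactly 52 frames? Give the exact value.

26026/15 seconds

The gap grows by |30 − 30000/1001| = 30/1001 frames per second.
Time for a 52-frame gap: 52 ÷ (30/1001) = 26026/15 s.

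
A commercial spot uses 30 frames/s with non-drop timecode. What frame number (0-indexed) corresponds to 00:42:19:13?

Total seconds to the label: (0 × 3600 + 42 × 60 + 19) = 2539.
Frame index = 2539 × 30 + 13 = 76183.

frame 76183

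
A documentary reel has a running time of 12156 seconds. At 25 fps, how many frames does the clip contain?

Frames = 12156 × 25 = 303900.

303900 frames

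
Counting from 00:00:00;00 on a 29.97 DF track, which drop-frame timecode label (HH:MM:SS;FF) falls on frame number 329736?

Each 10-minute DF block holds 10 × 60 × 30 − 9 × 2 = 17982 frames. 329736 ÷ 17982 → 18 full blocks, remainder 6060.
Within the partial block the first minute is 1800 frames and each further minute 1798, so 3 further minute boundaries passed. Total skipped labels = 18 × 18 + 2 × 3 = 330.
Non-drop label index = 329736 + 330 = 330066; at 30 labels/s that is 03:03:22:06, i.e. DF 03:03:22;06.

03:03:22;06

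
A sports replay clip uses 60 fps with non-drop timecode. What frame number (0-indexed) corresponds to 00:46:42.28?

Total seconds to the label: (0 × 3600 + 46 × 60 + 42) = 2802.
Frame index = 2802 × 60 + 28 = 168148.

frame 168148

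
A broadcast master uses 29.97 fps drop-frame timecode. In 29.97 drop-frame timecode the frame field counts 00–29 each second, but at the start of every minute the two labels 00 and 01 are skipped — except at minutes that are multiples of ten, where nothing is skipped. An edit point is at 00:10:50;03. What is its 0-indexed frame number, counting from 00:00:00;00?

Complete 10-minute blocks: 1, each 17982 frames → 17982.
Remaining 0 whole minutes in the current block: 0 frames.
Within the current minute: 50 × 30 + 3 = 1503. Total = 17982 + 0 + 1503 = 19485.

19485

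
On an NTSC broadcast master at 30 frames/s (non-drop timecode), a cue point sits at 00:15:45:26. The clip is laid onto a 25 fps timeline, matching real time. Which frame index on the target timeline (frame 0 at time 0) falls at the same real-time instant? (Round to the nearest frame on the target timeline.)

Source frame index: (0×3600 + 15×60 + 45) × 30 + 26 = 28376.
Real time: 28376 / (30) = 14188/15 s.
Target frame: (14188/15) × (25) = 70940/3 ≈ 23646.667 → 23647.

frame 23647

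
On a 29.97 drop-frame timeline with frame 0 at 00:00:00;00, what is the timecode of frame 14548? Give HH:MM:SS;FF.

Each 10-minute DF block holds 10 × 60 × 30 − 9 × 2 = 17982 frames. 14548 ÷ 17982 → 0 full blocks, remainder 14548.
Within the partial block the first minute is 1800 frames and each further minute 1798, so 8 further minute boundaries passed. Total skipped labels = 18 × 0 + 2 × 8 = 16.
Non-drop label index = 14548 + 16 = 14564; at 30 labels/s that is 00:08:05:14, i.e. DF 00:08:05;14.

00:08:05;14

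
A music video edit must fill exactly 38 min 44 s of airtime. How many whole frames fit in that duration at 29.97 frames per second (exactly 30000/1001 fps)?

38 min 44 s = 2324 s.
Frames = 2324 × 30000/1001 = 9960000/143 ≈ 69650.3497.
Complete frames: 69650.

69650 frames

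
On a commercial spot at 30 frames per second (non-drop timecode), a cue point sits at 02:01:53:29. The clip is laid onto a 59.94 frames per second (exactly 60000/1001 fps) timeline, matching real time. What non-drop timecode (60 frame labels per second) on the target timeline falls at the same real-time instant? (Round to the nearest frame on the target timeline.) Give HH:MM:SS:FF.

02:01:46:40

Source frame index: (2×3600 + 1×60 + 53) × 30 + 29 = 219419.
Real time: 219419 / (30) = 219419/30 s.
Target frame: (219419/30) × (60000/1001) = 438838000/1001 ≈ 438399.600 → 438400.
At 60 labels/s: frame 438400 → 02:01:46:40.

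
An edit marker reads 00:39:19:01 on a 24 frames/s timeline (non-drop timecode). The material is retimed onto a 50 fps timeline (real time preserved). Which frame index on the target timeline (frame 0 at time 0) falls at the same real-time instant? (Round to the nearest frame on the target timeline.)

frame 117952

Source frame index: (0×3600 + 39×60 + 19) × 24 + 1 = 56617.
Real time: 56617 / (24) = 56617/24 s.
Target frame: (56617/24) × (50) = 1415425/12 ≈ 117952.083 → 117952.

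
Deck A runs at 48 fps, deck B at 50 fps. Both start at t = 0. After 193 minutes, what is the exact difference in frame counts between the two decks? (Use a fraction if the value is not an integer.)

23160 frames

193 min = 11580 s.
A emits 48 × 11580 = 555840 frames; B emits 50 × 11580 = 579000.
Difference = 23160 frames; B is ahead of A.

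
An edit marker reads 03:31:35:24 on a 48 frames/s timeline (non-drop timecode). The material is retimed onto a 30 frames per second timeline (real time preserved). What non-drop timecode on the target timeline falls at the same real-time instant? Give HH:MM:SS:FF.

03:31:35:15

Source frame index: (3×3600 + 31×60 + 35) × 48 + 24 = 609384.
Real time: 609384 / (48) = 25391/2 s.
Target frame: (25391/2) × (30) = 380865.
At 30 labels/s: frame 380865 → 03:31:35:15.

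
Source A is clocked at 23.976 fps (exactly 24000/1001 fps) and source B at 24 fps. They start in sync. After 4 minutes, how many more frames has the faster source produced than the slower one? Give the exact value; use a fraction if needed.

4 min = 240 s.
A emits 24000/1001 × 240 = 5760000/1001 frames; B emits 24 × 240 = 5760.
Difference = 5760/1001 frames (≈ 5.7542); B is ahead of A.

5760/1001 frames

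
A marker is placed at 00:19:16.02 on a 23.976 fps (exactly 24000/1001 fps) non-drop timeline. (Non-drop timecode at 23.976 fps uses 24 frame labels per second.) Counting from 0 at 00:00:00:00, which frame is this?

frame 27746

Total seconds to the label: (0 × 3600 + 19 × 60 + 16) = 1156.
Frame index = 1156 × 24 + 2 = 27746.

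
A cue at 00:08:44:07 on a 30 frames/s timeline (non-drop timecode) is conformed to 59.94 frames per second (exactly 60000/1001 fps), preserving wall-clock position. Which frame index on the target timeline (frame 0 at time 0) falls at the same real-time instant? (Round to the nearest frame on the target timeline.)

Source frame index: (0×3600 + 8×60 + 44) × 30 + 7 = 15727.
Real time: 15727 / (30) = 15727/30 s.
Target frame: (15727/30) × (60000/1001) = 31454000/1001 ≈ 31422.577 → 31423.

frame 31423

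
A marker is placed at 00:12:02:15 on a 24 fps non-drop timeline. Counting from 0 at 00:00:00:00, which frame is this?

frame 17343

Total seconds to the label: (0 × 3600 + 12 × 60 + 2) = 722.
Frame index = 722 × 24 + 15 = 17343.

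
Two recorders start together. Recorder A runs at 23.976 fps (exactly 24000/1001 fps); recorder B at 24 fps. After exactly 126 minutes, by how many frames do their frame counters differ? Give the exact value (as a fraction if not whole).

126 min = 7560 s.
A emits 24000/1001 × 7560 = 25920000/143 frames; B emits 24 × 7560 = 181440.
Difference = 25920/143 frames (≈ 181.2587); B is ahead of A.

25920/143 frames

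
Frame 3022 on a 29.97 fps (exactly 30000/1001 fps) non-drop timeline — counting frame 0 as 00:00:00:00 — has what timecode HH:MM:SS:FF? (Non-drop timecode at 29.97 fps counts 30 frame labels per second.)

3022 ÷ 30 = 100 full seconds, remainder 22 frames.
100 s = 0 h 1 min 40 s.
Timecode: 00:01:40:22.

00:01:40:22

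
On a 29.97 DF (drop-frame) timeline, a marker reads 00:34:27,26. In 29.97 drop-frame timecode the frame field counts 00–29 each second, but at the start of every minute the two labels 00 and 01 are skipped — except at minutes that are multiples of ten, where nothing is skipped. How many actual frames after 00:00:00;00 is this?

61974

As if non-drop at 30 labels/s: (0 × 3600 + 34 × 60 + 27) × 30 + 26 = 62036.
Minute boundaries passed: 34; those not divisible by 10: 34 − 3 = 31; dropped labels = 2 × 31 = 62.
Actual frame index = 62036 − 62 = 61974.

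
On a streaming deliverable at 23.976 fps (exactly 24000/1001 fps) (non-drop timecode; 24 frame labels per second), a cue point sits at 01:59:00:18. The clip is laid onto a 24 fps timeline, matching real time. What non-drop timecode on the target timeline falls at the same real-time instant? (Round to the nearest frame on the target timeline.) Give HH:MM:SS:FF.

01:59:07:21

Source frame index: (1×3600 + 59×60 + 0) × 24 + 18 = 171378.
Real time: 171378 / (24000/1001) = 28591563/4000 s.
Target frame: (28591563/4000) × (24) = 85774689/500 ≈ 171549.378 → 171549.
At 24 labels/s: frame 171549 → 01:59:07:21.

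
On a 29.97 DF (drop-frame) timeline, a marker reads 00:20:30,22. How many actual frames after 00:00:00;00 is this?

Complete 10-minute blocks: 2, each 17982 frames → 35964.
Remaining 0 whole minutes in the current block: 0 frames.
Within the current minute: 30 × 30 + 22 = 922. Total = 35964 + 0 + 922 = 36886.

36886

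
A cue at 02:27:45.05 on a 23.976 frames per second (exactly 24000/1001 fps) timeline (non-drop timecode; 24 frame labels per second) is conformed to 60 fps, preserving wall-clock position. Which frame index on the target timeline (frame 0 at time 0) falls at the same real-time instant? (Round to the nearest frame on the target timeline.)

frame 532444

Source frame index: (2×3600 + 27×60 + 45) × 24 + 5 = 212765.
Real time: 212765 / (24000/1001) = 42595553/4800 s.
Target frame: (42595553/4800) × (60) = 42595553/80 ≈ 532444.412 → 532444.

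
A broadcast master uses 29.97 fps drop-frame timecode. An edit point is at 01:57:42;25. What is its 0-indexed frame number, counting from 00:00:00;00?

211673

As if non-drop at 30 labels/s: (1 × 3600 + 57 × 60 + 42) × 30 + 25 = 211885.
Minute boundaries passed: 117; those not divisible by 10: 117 − 11 = 106; dropped labels = 2 × 106 = 212.
Actual frame index = 211885 − 212 = 211673.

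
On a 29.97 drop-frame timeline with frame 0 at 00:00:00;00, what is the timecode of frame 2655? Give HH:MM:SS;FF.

00:01:28;17

Each 10-minute DF block holds 10 × 60 × 30 − 9 × 2 = 17982 frames. 2655 ÷ 17982 → 0 full blocks, remainder 2655.
Within the partial block the first minute is 1800 frames and each further minute 1798, so 1 further minute boundary passed. Total skipped labels = 18 × 0 + 2 × 1 = 2.
Non-drop label index = 2655 + 2 = 2657; at 30 labels/s that is 00:01:28:17, i.e. DF 00:01:28;17.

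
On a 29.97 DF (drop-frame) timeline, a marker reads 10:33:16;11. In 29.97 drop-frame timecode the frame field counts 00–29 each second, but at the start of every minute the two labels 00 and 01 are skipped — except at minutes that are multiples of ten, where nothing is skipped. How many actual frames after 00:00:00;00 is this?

1138751

As if non-drop at 30 labels/s: (10 × 3600 + 33 × 60 + 16) × 30 + 11 = 1139891.
Minute boundaries passed: 633; those not divisible by 10: 633 − 63 = 570; dropped labels = 2 × 570 = 1140.
Actual frame index = 1139891 − 1140 = 1138751.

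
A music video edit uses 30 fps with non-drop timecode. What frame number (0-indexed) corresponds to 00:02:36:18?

Total seconds to the label: (0 × 3600 + 2 × 60 + 36) = 156.
Frame index = 156 × 30 + 18 = 4698.

4698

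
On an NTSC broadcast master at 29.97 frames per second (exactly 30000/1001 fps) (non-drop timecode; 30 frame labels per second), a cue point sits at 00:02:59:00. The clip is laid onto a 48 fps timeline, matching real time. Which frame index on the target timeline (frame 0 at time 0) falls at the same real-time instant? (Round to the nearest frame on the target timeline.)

Source frame index: (0×3600 + 2×60 + 59) × 30 + 0 = 5370.
Real time: 5370 / (30000/1001) = 179179/1000 s.
Target frame: (179179/1000) × (48) = 1075074/125 ≈ 8600.592 → 8601.

frame 8601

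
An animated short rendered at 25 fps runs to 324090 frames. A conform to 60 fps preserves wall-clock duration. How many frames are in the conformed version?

Target frames = source frames × (target rate / source rate) = 324090 × (60)/(25) = 324090 × 12/5 = 777816.

777816 frames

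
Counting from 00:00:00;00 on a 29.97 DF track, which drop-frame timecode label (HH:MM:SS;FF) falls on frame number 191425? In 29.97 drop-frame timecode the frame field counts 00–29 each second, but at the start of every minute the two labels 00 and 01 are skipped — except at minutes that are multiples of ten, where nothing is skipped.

01:46:27;07

Each 10-minute DF block holds 10 × 60 × 30 − 9 × 2 = 17982 frames. 191425 ÷ 17982 → 10 full blocks, remainder 11605.
Within the partial block the first minute is 1800 frames and each further minute 1798, so 6 further minute boundaries passed. Total skipped labels = 18 × 10 + 2 × 6 = 192.
Non-drop label index = 191425 + 192 = 191617; at 30 labels/s that is 01:46:27:07, i.e. DF 01:46:27;07.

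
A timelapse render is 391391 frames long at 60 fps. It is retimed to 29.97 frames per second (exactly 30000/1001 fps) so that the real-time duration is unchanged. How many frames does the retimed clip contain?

195500 frames

Target frames = source frames × (target rate / source rate) = 391391 × (30000/1001)/(60) = 391391 × 500/1001 = 195500.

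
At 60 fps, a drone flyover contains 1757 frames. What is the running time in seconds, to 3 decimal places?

29.283 seconds

Running time = 1757 × 1/60 = 1757/60 s ≈ 29.283 s.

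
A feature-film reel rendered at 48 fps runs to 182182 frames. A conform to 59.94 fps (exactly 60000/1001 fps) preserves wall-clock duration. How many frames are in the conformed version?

Target frames = source frames × (target rate / source rate) = 182182 × (60000/1001)/(48) = 182182 × 1250/1001 = 227500.

227500 frames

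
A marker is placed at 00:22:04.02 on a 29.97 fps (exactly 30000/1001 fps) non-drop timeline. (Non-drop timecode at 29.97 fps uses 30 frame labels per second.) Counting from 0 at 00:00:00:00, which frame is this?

frame 39722

Total seconds to the label: (0 × 3600 + 22 × 60 + 4) = 1324.
Frame index = 1324 × 30 + 2 = 39722.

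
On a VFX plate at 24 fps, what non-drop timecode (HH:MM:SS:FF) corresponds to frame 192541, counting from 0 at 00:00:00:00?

192541 ÷ 24 = 8022 full seconds, remainder 13 frames.
8022 s = 2 h 13 min 42 s.
Timecode: 02:13:42:13.

02:13:42:13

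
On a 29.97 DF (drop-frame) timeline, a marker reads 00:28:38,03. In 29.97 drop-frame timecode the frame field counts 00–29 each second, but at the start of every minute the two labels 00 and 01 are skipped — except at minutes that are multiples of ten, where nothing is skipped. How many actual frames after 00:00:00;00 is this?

Complete 10-minute blocks: 2, each 17982 frames → 35964.
Remaining 8 whole minutes in the current block: 1800 + 7 × 1798 = 14386 frames.
Within the current minute: 38 × 30 + 3 − 2 = 1141 (labels ;00/;01 skipped at this minute). Total = 35964 + 14386 + 1141 = 51491.

51491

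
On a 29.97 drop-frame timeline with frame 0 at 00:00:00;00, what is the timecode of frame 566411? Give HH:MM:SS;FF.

05:14:59;07

Each 10-minute DF block holds 10 × 60 × 30 − 9 × 2 = 17982 frames. 566411 ÷ 17982 → 31 full blocks, remainder 8969.
Within the partial block the first minute is 1800 frames and each further minute 1798, so 4 further minute boundaries passed. Total skipped labels = 18 × 31 + 2 × 4 = 566.
Non-drop label index = 566411 + 566 = 566977; at 30 labels/s that is 05:14:59:07, i.e. DF 05:14:59;07.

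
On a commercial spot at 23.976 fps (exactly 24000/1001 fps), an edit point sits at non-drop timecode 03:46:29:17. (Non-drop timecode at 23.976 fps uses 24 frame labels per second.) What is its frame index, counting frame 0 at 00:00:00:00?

Total seconds to the label: (3 × 3600 + 46 × 60 + 29) = 13589.
Frame index = 13589 × 24 + 17 = 326153.

frame 326153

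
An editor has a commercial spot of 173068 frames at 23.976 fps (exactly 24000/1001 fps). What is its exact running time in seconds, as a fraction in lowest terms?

Running time = 173068 ÷ (24000/1001) = 173068 × 1001/24000 = 43310267/6000 s.

43310267/6000 seconds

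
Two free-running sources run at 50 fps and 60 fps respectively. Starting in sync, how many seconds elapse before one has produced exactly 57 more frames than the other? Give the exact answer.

The gap grows by |60 − 50| = 10 frames per second.
Time for a 57-frame gap: 57 ÷ (10) = 5.7 s.

5.7 seconds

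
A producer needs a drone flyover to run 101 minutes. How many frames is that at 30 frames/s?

101 min = 6060 s.
Frames = 6060 × 30 = 181800.

181800 frames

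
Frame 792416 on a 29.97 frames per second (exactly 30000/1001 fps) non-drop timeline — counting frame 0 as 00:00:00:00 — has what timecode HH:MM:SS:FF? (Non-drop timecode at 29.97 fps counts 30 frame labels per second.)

792416 ÷ 30 = 26413 full seconds, remainder 26 frames.
26413 s = 7 h 20 min 13 s.
Timecode: 07:20:13:26.

07:20:13:26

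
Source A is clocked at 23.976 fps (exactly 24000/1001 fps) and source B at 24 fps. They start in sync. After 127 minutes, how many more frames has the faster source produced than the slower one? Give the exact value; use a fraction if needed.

182880/1001 frames

127 min = 7620 s.
A emits 24000/1001 × 7620 = 182880000/1001 frames; B emits 24 × 7620 = 182880.
Difference = 182880/1001 frames (≈ 182.6973); B is ahead of A.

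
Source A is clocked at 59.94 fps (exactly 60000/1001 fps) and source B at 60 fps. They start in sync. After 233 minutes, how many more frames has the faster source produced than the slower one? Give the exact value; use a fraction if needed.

233 min = 13980 s.
A emits 60000/1001 × 13980 = 838800000/1001 frames; B emits 60 × 13980 = 838800.
Difference = 838800/1001 frames (≈ 837.9620); B is ahead of A.

838800/1001 frames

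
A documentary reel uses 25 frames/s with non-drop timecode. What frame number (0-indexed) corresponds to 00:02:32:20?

frame 3820

Total seconds to the label: (0 × 3600 + 2 × 60 + 32) = 152.
Frame index = 152 × 25 + 20 = 3820.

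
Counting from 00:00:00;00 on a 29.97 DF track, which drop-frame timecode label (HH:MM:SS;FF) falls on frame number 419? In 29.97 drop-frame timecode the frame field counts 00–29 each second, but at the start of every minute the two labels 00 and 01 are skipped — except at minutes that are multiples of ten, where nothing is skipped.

Each 10-minute DF block holds 10 × 60 × 30 − 9 × 2 = 17982 frames. 419 ÷ 17982 → 0 full blocks, remainder 419.
Within the partial block the first minute is 1800 frames and each further minute 1798, so 0 further minute boundaries passed. Total skipped labels = 18 × 0 + 2 × 0 = 0.
Non-drop label index = 419 + 0 = 419; at 30 labels/s that is 00:00:13:29, i.e. DF 00:00:13;29.

00:00:13;29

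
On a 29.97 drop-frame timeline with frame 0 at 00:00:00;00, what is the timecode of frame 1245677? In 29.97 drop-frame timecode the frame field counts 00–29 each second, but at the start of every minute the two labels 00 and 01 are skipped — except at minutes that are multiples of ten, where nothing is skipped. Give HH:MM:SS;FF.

11:32:44;03

Each 10-minute DF block holds 10 × 60 × 30 − 9 × 2 = 17982 frames. 1245677 ÷ 17982 → 69 full blocks, remainder 4919.
Within the partial block the first minute is 1800 frames and each further minute 1798, so 2 further minute boundaries passed. Total skipped labels = 18 × 69 + 2 × 2 = 1246.
Non-drop label index = 1245677 + 1246 = 1246923; at 30 labels/s that is 11:32:44:03, i.e. DF 11:32:44;03.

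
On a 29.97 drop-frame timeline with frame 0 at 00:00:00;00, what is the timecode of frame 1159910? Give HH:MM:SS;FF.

10:45:02;12

Ten DF minutes hold 17982 frames, so frame 1159910 lies in block 64 (frames 1150848–1168829) with 9062 frames into that block.
The block's first minute is 1800 frames and the rest 1798 each; 9062 frames reaches minute 5, so 64 × 18 + 5 × 2 = 1162 labels have been skipped so far.
Adding those back, label number 1159910 + 1162 = 1161072 at 30 labels/s is 38702 s + 12 f = 10 h 45 min 2 s frame 12, i.e. 10:45:02;12.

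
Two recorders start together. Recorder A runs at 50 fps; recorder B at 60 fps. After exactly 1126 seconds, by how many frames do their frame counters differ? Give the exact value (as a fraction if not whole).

A emits 50 × 1126 = 56300 frames; B emits 60 × 1126 = 67560.
Difference = 11260 frames; B is ahead of A.

11260 frames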